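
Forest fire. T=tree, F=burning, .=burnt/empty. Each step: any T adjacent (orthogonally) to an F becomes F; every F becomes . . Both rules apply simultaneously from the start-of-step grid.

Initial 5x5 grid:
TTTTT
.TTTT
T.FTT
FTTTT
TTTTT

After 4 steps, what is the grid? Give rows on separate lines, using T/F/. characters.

Step 1: 6 trees catch fire, 2 burn out
  TTTTT
  .TFTT
  F..FT
  .FFTT
  FTTTT
Step 2: 7 trees catch fire, 6 burn out
  TTFTT
  .F.FT
  ....F
  ...FT
  .FFTT
Step 3: 5 trees catch fire, 7 burn out
  TF.FT
  ....F
  .....
  ....F
  ...FT
Step 4: 3 trees catch fire, 5 burn out
  F...F
  .....
  .....
  .....
  ....F

F...F
.....
.....
.....
....F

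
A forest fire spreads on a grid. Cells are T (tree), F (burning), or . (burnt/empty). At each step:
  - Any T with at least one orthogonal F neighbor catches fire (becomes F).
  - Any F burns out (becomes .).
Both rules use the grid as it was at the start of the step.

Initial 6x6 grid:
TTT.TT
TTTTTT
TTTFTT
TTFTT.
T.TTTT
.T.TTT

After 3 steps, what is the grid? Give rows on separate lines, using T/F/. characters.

Step 1: 6 trees catch fire, 2 burn out
  TTT.TT
  TTTFTT
  TTF.FT
  TF.FT.
  T.FTTT
  .T.TTT
Step 2: 7 trees catch fire, 6 burn out
  TTT.TT
  TTF.FT
  TF...F
  F...F.
  T..FTT
  .T.TTT
Step 3: 8 trees catch fire, 7 burn out
  TTF.FT
  TF...F
  F.....
  ......
  F...FT
  .T.FTT

TTF.FT
TF...F
F.....
......
F...FT
.T.FTT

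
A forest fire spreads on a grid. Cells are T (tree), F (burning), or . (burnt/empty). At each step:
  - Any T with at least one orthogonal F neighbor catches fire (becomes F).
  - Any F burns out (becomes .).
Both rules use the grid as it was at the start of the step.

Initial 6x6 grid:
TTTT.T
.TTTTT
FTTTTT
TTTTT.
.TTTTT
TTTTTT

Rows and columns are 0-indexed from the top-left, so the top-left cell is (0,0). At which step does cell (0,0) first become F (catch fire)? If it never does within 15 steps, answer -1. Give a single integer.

Step 1: cell (0,0)='T' (+2 fires, +1 burnt)
Step 2: cell (0,0)='T' (+3 fires, +2 burnt)
Step 3: cell (0,0)='T' (+5 fires, +3 burnt)
Step 4: cell (0,0)='F' (+7 fires, +5 burnt)
  -> target ignites at step 4
Step 5: cell (0,0)='.' (+7 fires, +7 burnt)
Step 6: cell (0,0)='.' (+3 fires, +7 burnt)
Step 7: cell (0,0)='.' (+3 fires, +3 burnt)
Step 8: cell (0,0)='.' (+1 fires, +3 burnt)
Step 9: cell (0,0)='.' (+0 fires, +1 burnt)
  fire out at step 9

4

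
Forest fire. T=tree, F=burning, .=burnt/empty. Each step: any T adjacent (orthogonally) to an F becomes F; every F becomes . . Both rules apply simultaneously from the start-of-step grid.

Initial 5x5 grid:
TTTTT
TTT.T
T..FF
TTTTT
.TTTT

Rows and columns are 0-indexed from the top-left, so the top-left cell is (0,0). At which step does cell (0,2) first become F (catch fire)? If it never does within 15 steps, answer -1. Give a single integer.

Step 1: cell (0,2)='T' (+3 fires, +2 burnt)
Step 2: cell (0,2)='T' (+4 fires, +3 burnt)
Step 3: cell (0,2)='T' (+3 fires, +4 burnt)
Step 4: cell (0,2)='F' (+3 fires, +3 burnt)
  -> target ignites at step 4
Step 5: cell (0,2)='.' (+3 fires, +3 burnt)
Step 6: cell (0,2)='.' (+3 fires, +3 burnt)
Step 7: cell (0,2)='.' (+0 fires, +3 burnt)
  fire out at step 7

4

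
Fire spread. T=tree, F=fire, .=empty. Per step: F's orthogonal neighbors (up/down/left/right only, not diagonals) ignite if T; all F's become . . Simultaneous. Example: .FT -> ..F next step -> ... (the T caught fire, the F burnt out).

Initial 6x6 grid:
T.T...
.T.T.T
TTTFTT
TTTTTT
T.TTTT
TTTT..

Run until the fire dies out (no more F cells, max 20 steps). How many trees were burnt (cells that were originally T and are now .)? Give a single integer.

Step 1: +4 fires, +1 burnt (F count now 4)
Step 2: +5 fires, +4 burnt (F count now 5)
Step 3: +8 fires, +5 burnt (F count now 8)
Step 4: +3 fires, +8 burnt (F count now 3)
Step 5: +2 fires, +3 burnt (F count now 2)
Step 6: +1 fires, +2 burnt (F count now 1)
Step 7: +0 fires, +1 burnt (F count now 0)
Fire out after step 7
Initially T: 25, now '.': 34
Total burnt (originally-T cells now '.'): 23

Answer: 23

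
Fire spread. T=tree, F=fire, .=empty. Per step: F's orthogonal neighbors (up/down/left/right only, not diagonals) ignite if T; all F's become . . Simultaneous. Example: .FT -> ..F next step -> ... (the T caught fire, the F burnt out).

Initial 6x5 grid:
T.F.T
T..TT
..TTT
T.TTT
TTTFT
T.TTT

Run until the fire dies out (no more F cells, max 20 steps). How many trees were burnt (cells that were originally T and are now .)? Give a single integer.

Answer: 18

Derivation:
Step 1: +4 fires, +2 burnt (F count now 4)
Step 2: +6 fires, +4 burnt (F count now 6)
Step 3: +4 fires, +6 burnt (F count now 4)
Step 4: +3 fires, +4 burnt (F count now 3)
Step 5: +1 fires, +3 burnt (F count now 1)
Step 6: +0 fires, +1 burnt (F count now 0)
Fire out after step 6
Initially T: 20, now '.': 28
Total burnt (originally-T cells now '.'): 18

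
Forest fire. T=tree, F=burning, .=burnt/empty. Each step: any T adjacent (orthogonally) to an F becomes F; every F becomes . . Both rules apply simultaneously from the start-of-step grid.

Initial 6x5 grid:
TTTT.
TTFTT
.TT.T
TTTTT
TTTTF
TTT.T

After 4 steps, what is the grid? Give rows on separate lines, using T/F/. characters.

Step 1: 7 trees catch fire, 2 burn out
  TTFT.
  TF.FT
  .TF.T
  TTTTF
  TTTF.
  TTT.F
Step 2: 9 trees catch fire, 7 burn out
  TF.F.
  F...F
  .F..F
  TTFF.
  TTF..
  TTT..
Step 3: 4 trees catch fire, 9 burn out
  F....
  .....
  .....
  TF...
  TF...
  TTF..
Step 4: 3 trees catch fire, 4 burn out
  .....
  .....
  .....
  F....
  F....
  TF...

.....
.....
.....
F....
F....
TF...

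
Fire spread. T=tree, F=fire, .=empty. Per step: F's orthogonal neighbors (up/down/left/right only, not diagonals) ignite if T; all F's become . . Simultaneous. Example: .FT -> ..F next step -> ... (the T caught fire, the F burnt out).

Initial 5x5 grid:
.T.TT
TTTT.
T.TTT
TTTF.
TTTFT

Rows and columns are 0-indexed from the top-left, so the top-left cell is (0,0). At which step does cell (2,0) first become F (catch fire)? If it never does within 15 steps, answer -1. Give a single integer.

Step 1: cell (2,0)='T' (+4 fires, +2 burnt)
Step 2: cell (2,0)='T' (+5 fires, +4 burnt)
Step 3: cell (2,0)='T' (+4 fires, +5 burnt)
Step 4: cell (2,0)='F' (+3 fires, +4 burnt)
  -> target ignites at step 4
Step 5: cell (2,0)='.' (+2 fires, +3 burnt)
Step 6: cell (2,0)='.' (+0 fires, +2 burnt)
  fire out at step 6

4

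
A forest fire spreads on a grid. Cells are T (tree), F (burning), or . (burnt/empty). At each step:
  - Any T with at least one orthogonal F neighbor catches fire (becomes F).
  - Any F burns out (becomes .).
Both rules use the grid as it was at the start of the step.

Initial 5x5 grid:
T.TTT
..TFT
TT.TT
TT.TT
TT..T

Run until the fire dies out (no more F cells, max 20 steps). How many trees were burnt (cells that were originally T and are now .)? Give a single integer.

Answer: 10

Derivation:
Step 1: +4 fires, +1 burnt (F count now 4)
Step 2: +4 fires, +4 burnt (F count now 4)
Step 3: +1 fires, +4 burnt (F count now 1)
Step 4: +1 fires, +1 burnt (F count now 1)
Step 5: +0 fires, +1 burnt (F count now 0)
Fire out after step 5
Initially T: 17, now '.': 18
Total burnt (originally-T cells now '.'): 10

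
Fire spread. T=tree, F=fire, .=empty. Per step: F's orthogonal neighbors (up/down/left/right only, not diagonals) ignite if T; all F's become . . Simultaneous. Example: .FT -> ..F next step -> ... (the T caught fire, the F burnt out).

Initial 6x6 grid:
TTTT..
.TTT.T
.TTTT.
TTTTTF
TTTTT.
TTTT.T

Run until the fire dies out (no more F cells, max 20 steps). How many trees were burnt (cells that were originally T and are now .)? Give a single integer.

Step 1: +1 fires, +1 burnt (F count now 1)
Step 2: +3 fires, +1 burnt (F count now 3)
Step 3: +3 fires, +3 burnt (F count now 3)
Step 4: +5 fires, +3 burnt (F count now 5)
Step 5: +6 fires, +5 burnt (F count now 6)
Step 6: +4 fires, +6 burnt (F count now 4)
Step 7: +2 fires, +4 burnt (F count now 2)
Step 8: +1 fires, +2 burnt (F count now 1)
Step 9: +0 fires, +1 burnt (F count now 0)
Fire out after step 9
Initially T: 27, now '.': 34
Total burnt (originally-T cells now '.'): 25

Answer: 25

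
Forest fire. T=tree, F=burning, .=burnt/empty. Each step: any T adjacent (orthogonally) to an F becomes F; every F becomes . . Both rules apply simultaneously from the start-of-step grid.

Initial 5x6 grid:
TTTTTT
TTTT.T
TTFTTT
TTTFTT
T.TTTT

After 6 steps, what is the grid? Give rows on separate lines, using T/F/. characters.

Step 1: 6 trees catch fire, 2 burn out
  TTTTTT
  TTFT.T
  TF.FTT
  TTF.FT
  T.TFTT
Step 2: 9 trees catch fire, 6 burn out
  TTFTTT
  TF.F.T
  F...FT
  TF...F
  T.F.FT
Step 3: 6 trees catch fire, 9 burn out
  TF.FTT
  F....T
  .....F
  F.....
  T....F
Step 4: 4 trees catch fire, 6 burn out
  F...FT
  .....F
  ......
  ......
  F.....
Step 5: 1 trees catch fire, 4 burn out
  .....F
  ......
  ......
  ......
  ......
Step 6: 0 trees catch fire, 1 burn out
  ......
  ......
  ......
  ......
  ......

......
......
......
......
......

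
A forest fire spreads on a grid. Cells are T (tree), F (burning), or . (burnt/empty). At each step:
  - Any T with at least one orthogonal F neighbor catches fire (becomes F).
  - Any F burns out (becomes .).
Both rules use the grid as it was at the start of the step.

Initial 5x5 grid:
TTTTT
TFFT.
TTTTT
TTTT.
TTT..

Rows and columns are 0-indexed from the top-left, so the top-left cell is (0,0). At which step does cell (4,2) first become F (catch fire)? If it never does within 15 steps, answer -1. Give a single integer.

Step 1: cell (4,2)='T' (+6 fires, +2 burnt)
Step 2: cell (4,2)='T' (+6 fires, +6 burnt)
Step 3: cell (4,2)='F' (+6 fires, +6 burnt)
  -> target ignites at step 3
Step 4: cell (4,2)='.' (+1 fires, +6 burnt)
Step 5: cell (4,2)='.' (+0 fires, +1 burnt)
  fire out at step 5

3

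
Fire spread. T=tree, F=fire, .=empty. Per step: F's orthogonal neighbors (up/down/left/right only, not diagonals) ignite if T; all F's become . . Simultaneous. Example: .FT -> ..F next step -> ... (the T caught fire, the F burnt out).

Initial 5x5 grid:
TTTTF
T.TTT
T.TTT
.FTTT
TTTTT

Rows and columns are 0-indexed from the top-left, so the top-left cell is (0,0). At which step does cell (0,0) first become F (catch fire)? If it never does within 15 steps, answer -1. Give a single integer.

Step 1: cell (0,0)='T' (+4 fires, +2 burnt)
Step 2: cell (0,0)='T' (+7 fires, +4 burnt)
Step 3: cell (0,0)='T' (+5 fires, +7 burnt)
Step 4: cell (0,0)='F' (+2 fires, +5 burnt)
  -> target ignites at step 4
Step 5: cell (0,0)='.' (+1 fires, +2 burnt)
Step 6: cell (0,0)='.' (+1 fires, +1 burnt)
Step 7: cell (0,0)='.' (+0 fires, +1 burnt)
  fire out at step 7

4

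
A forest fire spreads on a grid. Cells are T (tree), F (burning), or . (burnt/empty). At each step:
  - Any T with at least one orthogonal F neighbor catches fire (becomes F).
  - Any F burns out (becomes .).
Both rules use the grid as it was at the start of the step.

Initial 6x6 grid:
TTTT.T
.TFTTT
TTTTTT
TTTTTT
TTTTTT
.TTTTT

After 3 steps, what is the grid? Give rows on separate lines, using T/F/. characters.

Step 1: 4 trees catch fire, 1 burn out
  TTFT.T
  .F.FTT
  TTFTTT
  TTTTTT
  TTTTTT
  .TTTTT
Step 2: 6 trees catch fire, 4 burn out
  TF.F.T
  ....FT
  TF.FTT
  TTFTTT
  TTTTTT
  .TTTTT
Step 3: 7 trees catch fire, 6 burn out
  F....T
  .....F
  F...FT
  TF.FTT
  TTFTTT
  .TTTTT

F....T
.....F
F...FT
TF.FTT
TTFTTT
.TTTTT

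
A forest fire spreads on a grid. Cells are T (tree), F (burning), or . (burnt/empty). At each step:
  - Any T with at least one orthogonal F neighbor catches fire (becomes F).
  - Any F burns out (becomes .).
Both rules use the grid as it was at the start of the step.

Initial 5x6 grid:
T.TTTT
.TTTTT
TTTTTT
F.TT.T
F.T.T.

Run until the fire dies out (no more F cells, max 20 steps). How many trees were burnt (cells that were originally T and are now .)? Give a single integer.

Answer: 19

Derivation:
Step 1: +1 fires, +2 burnt (F count now 1)
Step 2: +1 fires, +1 burnt (F count now 1)
Step 3: +2 fires, +1 burnt (F count now 2)
Step 4: +3 fires, +2 burnt (F count now 3)
Step 5: +5 fires, +3 burnt (F count now 5)
Step 6: +3 fires, +5 burnt (F count now 3)
Step 7: +3 fires, +3 burnt (F count now 3)
Step 8: +1 fires, +3 burnt (F count now 1)
Step 9: +0 fires, +1 burnt (F count now 0)
Fire out after step 9
Initially T: 21, now '.': 28
Total burnt (originally-T cells now '.'): 19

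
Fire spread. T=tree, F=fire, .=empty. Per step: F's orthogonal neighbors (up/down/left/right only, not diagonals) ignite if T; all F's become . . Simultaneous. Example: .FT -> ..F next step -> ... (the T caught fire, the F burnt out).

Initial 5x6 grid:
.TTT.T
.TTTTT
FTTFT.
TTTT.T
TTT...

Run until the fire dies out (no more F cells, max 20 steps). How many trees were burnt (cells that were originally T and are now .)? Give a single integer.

Answer: 19

Derivation:
Step 1: +6 fires, +2 burnt (F count now 6)
Step 2: +7 fires, +6 burnt (F count now 7)
Step 3: +5 fires, +7 burnt (F count now 5)
Step 4: +1 fires, +5 burnt (F count now 1)
Step 5: +0 fires, +1 burnt (F count now 0)
Fire out after step 5
Initially T: 20, now '.': 29
Total burnt (originally-T cells now '.'): 19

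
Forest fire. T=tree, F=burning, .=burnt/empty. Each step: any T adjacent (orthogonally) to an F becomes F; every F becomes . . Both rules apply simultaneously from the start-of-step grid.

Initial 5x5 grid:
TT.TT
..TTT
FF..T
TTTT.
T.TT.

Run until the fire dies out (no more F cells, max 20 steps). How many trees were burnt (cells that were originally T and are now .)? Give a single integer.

Answer: 7

Derivation:
Step 1: +2 fires, +2 burnt (F count now 2)
Step 2: +2 fires, +2 burnt (F count now 2)
Step 3: +2 fires, +2 burnt (F count now 2)
Step 4: +1 fires, +2 burnt (F count now 1)
Step 5: +0 fires, +1 burnt (F count now 0)
Fire out after step 5
Initially T: 15, now '.': 17
Total burnt (originally-T cells now '.'): 7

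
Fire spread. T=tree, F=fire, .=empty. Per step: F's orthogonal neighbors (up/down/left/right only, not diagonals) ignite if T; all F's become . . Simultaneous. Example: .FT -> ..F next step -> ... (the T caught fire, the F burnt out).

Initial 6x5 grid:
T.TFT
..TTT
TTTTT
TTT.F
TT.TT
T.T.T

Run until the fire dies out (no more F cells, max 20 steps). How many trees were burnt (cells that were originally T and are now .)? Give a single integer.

Step 1: +5 fires, +2 burnt (F count now 5)
Step 2: +5 fires, +5 burnt (F count now 5)
Step 3: +1 fires, +5 burnt (F count now 1)
Step 4: +2 fires, +1 burnt (F count now 2)
Step 5: +2 fires, +2 burnt (F count now 2)
Step 6: +2 fires, +2 burnt (F count now 2)
Step 7: +1 fires, +2 burnt (F count now 1)
Step 8: +1 fires, +1 burnt (F count now 1)
Step 9: +0 fires, +1 burnt (F count now 0)
Fire out after step 9
Initially T: 21, now '.': 28
Total burnt (originally-T cells now '.'): 19

Answer: 19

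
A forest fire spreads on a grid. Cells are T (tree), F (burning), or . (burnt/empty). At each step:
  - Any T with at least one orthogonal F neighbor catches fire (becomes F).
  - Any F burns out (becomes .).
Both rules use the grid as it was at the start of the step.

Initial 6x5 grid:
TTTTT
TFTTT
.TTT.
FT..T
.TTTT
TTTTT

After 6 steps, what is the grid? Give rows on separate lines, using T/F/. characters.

Step 1: 5 trees catch fire, 2 burn out
  TFTTT
  F.FTT
  .FTT.
  .F..T
  .TTTT
  TTTTT
Step 2: 5 trees catch fire, 5 burn out
  F.FTT
  ...FT
  ..FT.
  ....T
  .FTTT
  TTTTT
Step 3: 5 trees catch fire, 5 burn out
  ...FT
  ....F
  ...F.
  ....T
  ..FTT
  TFTTT
Step 4: 4 trees catch fire, 5 burn out
  ....F
  .....
  .....
  ....T
  ...FT
  F.FTT
Step 5: 2 trees catch fire, 4 burn out
  .....
  .....
  .....
  ....T
  ....F
  ...FT
Step 6: 2 trees catch fire, 2 burn out
  .....
  .....
  .....
  ....F
  .....
  ....F

.....
.....
.....
....F
.....
....F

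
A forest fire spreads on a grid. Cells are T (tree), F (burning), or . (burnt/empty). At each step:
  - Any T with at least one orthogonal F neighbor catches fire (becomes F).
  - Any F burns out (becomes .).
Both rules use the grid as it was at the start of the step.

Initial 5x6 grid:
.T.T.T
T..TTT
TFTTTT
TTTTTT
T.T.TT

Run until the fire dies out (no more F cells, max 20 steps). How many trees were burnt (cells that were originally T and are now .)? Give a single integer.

Answer: 21

Derivation:
Step 1: +3 fires, +1 burnt (F count now 3)
Step 2: +4 fires, +3 burnt (F count now 4)
Step 3: +5 fires, +4 burnt (F count now 5)
Step 4: +4 fires, +5 burnt (F count now 4)
Step 5: +3 fires, +4 burnt (F count now 3)
Step 6: +2 fires, +3 burnt (F count now 2)
Step 7: +0 fires, +2 burnt (F count now 0)
Fire out after step 7
Initially T: 22, now '.': 29
Total burnt (originally-T cells now '.'): 21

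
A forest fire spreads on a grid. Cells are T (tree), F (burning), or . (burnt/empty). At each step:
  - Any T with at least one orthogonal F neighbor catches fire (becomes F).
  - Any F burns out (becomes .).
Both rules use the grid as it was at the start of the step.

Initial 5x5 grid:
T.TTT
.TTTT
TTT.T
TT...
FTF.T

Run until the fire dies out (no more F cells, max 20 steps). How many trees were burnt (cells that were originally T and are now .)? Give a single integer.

Step 1: +2 fires, +2 burnt (F count now 2)
Step 2: +2 fires, +2 burnt (F count now 2)
Step 3: +1 fires, +2 burnt (F count now 1)
Step 4: +2 fires, +1 burnt (F count now 2)
Step 5: +1 fires, +2 burnt (F count now 1)
Step 6: +2 fires, +1 burnt (F count now 2)
Step 7: +2 fires, +2 burnt (F count now 2)
Step 8: +2 fires, +2 burnt (F count now 2)
Step 9: +0 fires, +2 burnt (F count now 0)
Fire out after step 9
Initially T: 16, now '.': 23
Total burnt (originally-T cells now '.'): 14

Answer: 14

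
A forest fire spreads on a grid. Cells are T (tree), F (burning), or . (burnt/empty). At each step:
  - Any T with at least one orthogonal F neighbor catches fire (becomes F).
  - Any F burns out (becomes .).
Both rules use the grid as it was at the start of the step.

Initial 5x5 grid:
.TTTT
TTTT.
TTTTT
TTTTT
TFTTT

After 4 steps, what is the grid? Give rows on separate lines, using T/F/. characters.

Step 1: 3 trees catch fire, 1 burn out
  .TTTT
  TTTT.
  TTTTT
  TFTTT
  F.FTT
Step 2: 4 trees catch fire, 3 burn out
  .TTTT
  TTTT.
  TFTTT
  F.FTT
  ...FT
Step 3: 5 trees catch fire, 4 burn out
  .TTTT
  TFTT.
  F.FTT
  ...FT
  ....F
Step 4: 5 trees catch fire, 5 burn out
  .FTTT
  F.FT.
  ...FT
  ....F
  .....

.FTTT
F.FT.
...FT
....F
.....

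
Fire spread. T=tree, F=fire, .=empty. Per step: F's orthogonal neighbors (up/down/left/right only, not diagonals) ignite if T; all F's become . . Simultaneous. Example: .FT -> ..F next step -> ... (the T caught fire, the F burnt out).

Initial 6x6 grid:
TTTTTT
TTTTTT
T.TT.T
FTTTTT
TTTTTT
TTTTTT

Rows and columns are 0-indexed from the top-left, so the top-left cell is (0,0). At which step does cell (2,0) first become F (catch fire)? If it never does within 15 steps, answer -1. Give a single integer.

Step 1: cell (2,0)='F' (+3 fires, +1 burnt)
  -> target ignites at step 1
Step 2: cell (2,0)='.' (+4 fires, +3 burnt)
Step 3: cell (2,0)='.' (+6 fires, +4 burnt)
Step 4: cell (2,0)='.' (+6 fires, +6 burnt)
Step 5: cell (2,0)='.' (+5 fires, +6 burnt)
Step 6: cell (2,0)='.' (+5 fires, +5 burnt)
Step 7: cell (2,0)='.' (+3 fires, +5 burnt)
Step 8: cell (2,0)='.' (+1 fires, +3 burnt)
Step 9: cell (2,0)='.' (+0 fires, +1 burnt)
  fire out at step 9

1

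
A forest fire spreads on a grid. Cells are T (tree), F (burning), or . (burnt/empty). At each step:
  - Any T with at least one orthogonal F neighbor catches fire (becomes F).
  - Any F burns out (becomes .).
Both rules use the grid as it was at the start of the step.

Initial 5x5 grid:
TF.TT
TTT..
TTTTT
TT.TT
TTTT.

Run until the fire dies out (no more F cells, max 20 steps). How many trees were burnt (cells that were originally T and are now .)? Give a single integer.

Step 1: +2 fires, +1 burnt (F count now 2)
Step 2: +3 fires, +2 burnt (F count now 3)
Step 3: +3 fires, +3 burnt (F count now 3)
Step 4: +3 fires, +3 burnt (F count now 3)
Step 5: +4 fires, +3 burnt (F count now 4)
Step 6: +2 fires, +4 burnt (F count now 2)
Step 7: +0 fires, +2 burnt (F count now 0)
Fire out after step 7
Initially T: 19, now '.': 23
Total burnt (originally-T cells now '.'): 17

Answer: 17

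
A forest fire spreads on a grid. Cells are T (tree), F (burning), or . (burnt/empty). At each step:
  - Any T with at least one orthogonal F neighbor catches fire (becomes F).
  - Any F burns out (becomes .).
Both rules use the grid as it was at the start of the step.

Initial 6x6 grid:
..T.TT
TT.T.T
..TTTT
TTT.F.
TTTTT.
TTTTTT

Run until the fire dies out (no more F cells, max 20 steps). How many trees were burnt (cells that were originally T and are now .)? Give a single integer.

Step 1: +2 fires, +1 burnt (F count now 2)
Step 2: +4 fires, +2 burnt (F count now 4)
Step 3: +6 fires, +4 burnt (F count now 6)
Step 4: +4 fires, +6 burnt (F count now 4)
Step 5: +4 fires, +4 burnt (F count now 4)
Step 6: +2 fires, +4 burnt (F count now 2)
Step 7: +0 fires, +2 burnt (F count now 0)
Fire out after step 7
Initially T: 25, now '.': 33
Total burnt (originally-T cells now '.'): 22

Answer: 22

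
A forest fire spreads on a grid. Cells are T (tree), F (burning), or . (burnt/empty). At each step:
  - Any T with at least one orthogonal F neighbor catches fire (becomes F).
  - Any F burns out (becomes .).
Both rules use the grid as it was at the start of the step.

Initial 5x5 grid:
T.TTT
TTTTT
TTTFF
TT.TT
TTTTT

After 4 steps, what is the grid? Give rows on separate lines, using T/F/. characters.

Step 1: 5 trees catch fire, 2 burn out
  T.TTT
  TTTFF
  TTF..
  TT.FF
  TTTTT
Step 2: 6 trees catch fire, 5 burn out
  T.TFF
  TTF..
  TF...
  TT...
  TTTFF
Step 3: 5 trees catch fire, 6 burn out
  T.F..
  TF...
  F....
  TF...
  TTF..
Step 4: 3 trees catch fire, 5 burn out
  T....
  F....
  .....
  F....
  TF...

T....
F....
.....
F....
TF...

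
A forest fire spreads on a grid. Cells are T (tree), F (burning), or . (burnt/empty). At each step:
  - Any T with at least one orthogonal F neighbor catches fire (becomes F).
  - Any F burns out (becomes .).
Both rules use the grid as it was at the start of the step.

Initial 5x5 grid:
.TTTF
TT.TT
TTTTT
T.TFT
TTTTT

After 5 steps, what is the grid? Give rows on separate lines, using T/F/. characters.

Step 1: 6 trees catch fire, 2 burn out
  .TTF.
  TT.TF
  TTTFT
  T.F.F
  TTTFT
Step 2: 6 trees catch fire, 6 burn out
  .TF..
  TT.F.
  TTF.F
  T....
  TTF.F
Step 3: 3 trees catch fire, 6 burn out
  .F...
  TT...
  TF...
  T....
  TF...
Step 4: 3 trees catch fire, 3 burn out
  .....
  TF...
  F....
  T....
  F....
Step 5: 2 trees catch fire, 3 burn out
  .....
  F....
  .....
  F....
  .....

.....
F....
.....
F....
.....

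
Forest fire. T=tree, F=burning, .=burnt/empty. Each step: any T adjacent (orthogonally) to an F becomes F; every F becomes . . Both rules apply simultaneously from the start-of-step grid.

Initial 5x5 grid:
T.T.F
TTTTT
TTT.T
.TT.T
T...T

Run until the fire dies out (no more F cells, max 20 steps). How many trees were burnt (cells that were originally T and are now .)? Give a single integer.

Answer: 15

Derivation:
Step 1: +1 fires, +1 burnt (F count now 1)
Step 2: +2 fires, +1 burnt (F count now 2)
Step 3: +2 fires, +2 burnt (F count now 2)
Step 4: +4 fires, +2 burnt (F count now 4)
Step 5: +3 fires, +4 burnt (F count now 3)
Step 6: +3 fires, +3 burnt (F count now 3)
Step 7: +0 fires, +3 burnt (F count now 0)
Fire out after step 7
Initially T: 16, now '.': 24
Total burnt (originally-T cells now '.'): 15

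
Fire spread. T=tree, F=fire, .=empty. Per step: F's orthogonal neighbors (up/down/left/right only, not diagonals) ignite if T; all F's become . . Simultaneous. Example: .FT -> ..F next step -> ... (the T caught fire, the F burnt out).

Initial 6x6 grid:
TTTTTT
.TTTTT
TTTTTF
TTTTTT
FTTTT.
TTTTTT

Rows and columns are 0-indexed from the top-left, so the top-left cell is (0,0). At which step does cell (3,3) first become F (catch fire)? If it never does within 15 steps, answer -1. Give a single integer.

Step 1: cell (3,3)='T' (+6 fires, +2 burnt)
Step 2: cell (3,3)='T' (+8 fires, +6 burnt)
Step 3: cell (3,3)='F' (+9 fires, +8 burnt)
  -> target ignites at step 3
Step 4: cell (3,3)='.' (+5 fires, +9 burnt)
Step 5: cell (3,3)='.' (+3 fires, +5 burnt)
Step 6: cell (3,3)='.' (+1 fires, +3 burnt)
Step 7: cell (3,3)='.' (+0 fires, +1 burnt)
  fire out at step 7

3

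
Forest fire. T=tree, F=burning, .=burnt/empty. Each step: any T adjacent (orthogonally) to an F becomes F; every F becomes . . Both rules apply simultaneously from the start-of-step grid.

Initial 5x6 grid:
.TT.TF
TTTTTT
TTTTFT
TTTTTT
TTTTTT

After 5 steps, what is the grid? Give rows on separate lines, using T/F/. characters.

Step 1: 6 trees catch fire, 2 burn out
  .TT.F.
  TTTTFF
  TTTF.F
  TTTTFT
  TTTTTT
Step 2: 5 trees catch fire, 6 burn out
  .TT...
  TTTF..
  TTF...
  TTTF.F
  TTTTFT
Step 3: 5 trees catch fire, 5 burn out
  .TT...
  TTF...
  TF....
  TTF...
  TTTF.F
Step 4: 5 trees catch fire, 5 burn out
  .TF...
  TF....
  F.....
  TF....
  TTF...
Step 5: 4 trees catch fire, 5 burn out
  .F....
  F.....
  ......
  F.....
  TF....

.F....
F.....
......
F.....
TF....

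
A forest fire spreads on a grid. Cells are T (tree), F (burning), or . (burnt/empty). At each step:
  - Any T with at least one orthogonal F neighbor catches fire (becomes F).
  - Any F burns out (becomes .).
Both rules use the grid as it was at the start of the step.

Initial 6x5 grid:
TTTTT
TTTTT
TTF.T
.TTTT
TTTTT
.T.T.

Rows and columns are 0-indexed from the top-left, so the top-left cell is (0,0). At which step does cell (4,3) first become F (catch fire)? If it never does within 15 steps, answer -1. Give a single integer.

Step 1: cell (4,3)='T' (+3 fires, +1 burnt)
Step 2: cell (4,3)='T' (+7 fires, +3 burnt)
Step 3: cell (4,3)='F' (+7 fires, +7 burnt)
  -> target ignites at step 3
Step 4: cell (4,3)='.' (+7 fires, +7 burnt)
Step 5: cell (4,3)='.' (+0 fires, +7 burnt)
  fire out at step 5

3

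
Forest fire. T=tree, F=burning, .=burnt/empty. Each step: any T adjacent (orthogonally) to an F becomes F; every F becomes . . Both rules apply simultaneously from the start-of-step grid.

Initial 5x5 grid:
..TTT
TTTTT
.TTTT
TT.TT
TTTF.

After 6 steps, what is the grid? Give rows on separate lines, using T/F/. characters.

Step 1: 2 trees catch fire, 1 burn out
  ..TTT
  TTTTT
  .TTTT
  TT.FT
  TTF..
Step 2: 3 trees catch fire, 2 burn out
  ..TTT
  TTTTT
  .TTFT
  TT..F
  TF...
Step 3: 5 trees catch fire, 3 burn out
  ..TTT
  TTTFT
  .TF.F
  TF...
  F....
Step 4: 5 trees catch fire, 5 burn out
  ..TFT
  TTF.F
  .F...
  F....
  .....
Step 5: 3 trees catch fire, 5 burn out
  ..F.F
  TF...
  .....
  .....
  .....
Step 6: 1 trees catch fire, 3 burn out
  .....
  F....
  .....
  .....
  .....

.....
F....
.....
.....
.....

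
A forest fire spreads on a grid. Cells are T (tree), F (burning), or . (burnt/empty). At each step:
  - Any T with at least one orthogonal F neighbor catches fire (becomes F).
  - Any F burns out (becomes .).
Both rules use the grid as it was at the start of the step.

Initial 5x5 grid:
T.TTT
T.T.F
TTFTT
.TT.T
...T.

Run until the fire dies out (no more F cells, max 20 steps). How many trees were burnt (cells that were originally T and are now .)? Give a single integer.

Step 1: +6 fires, +2 burnt (F count now 6)
Step 2: +5 fires, +6 burnt (F count now 5)
Step 3: +1 fires, +5 burnt (F count now 1)
Step 4: +1 fires, +1 burnt (F count now 1)
Step 5: +0 fires, +1 burnt (F count now 0)
Fire out after step 5
Initially T: 14, now '.': 24
Total burnt (originally-T cells now '.'): 13

Answer: 13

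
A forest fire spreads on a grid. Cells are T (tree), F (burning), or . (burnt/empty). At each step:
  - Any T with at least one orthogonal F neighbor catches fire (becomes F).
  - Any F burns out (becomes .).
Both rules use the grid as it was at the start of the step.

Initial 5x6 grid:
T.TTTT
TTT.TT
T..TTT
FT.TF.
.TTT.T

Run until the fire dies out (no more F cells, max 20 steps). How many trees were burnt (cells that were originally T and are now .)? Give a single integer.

Step 1: +4 fires, +2 burnt (F count now 4)
Step 2: +6 fires, +4 burnt (F count now 6)
Step 3: +5 fires, +6 burnt (F count now 5)
Step 4: +3 fires, +5 burnt (F count now 3)
Step 5: +1 fires, +3 burnt (F count now 1)
Step 6: +0 fires, +1 burnt (F count now 0)
Fire out after step 6
Initially T: 20, now '.': 29
Total burnt (originally-T cells now '.'): 19

Answer: 19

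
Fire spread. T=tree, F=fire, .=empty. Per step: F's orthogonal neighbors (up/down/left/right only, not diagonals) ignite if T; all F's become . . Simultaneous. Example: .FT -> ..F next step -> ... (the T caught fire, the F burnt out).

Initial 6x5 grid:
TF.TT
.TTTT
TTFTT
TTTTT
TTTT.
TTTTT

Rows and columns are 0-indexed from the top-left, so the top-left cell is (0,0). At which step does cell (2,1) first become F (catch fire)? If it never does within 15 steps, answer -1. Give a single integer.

Step 1: cell (2,1)='F' (+6 fires, +2 burnt)
  -> target ignites at step 1
Step 2: cell (2,1)='.' (+6 fires, +6 burnt)
Step 3: cell (2,1)='.' (+7 fires, +6 burnt)
Step 4: cell (2,1)='.' (+4 fires, +7 burnt)
Step 5: cell (2,1)='.' (+2 fires, +4 burnt)
Step 6: cell (2,1)='.' (+0 fires, +2 burnt)
  fire out at step 6

1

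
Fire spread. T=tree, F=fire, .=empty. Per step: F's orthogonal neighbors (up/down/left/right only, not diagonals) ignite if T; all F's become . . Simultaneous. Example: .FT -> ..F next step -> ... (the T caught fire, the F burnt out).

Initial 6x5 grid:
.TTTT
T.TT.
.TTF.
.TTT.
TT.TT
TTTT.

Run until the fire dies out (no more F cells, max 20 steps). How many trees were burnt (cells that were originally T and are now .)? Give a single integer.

Step 1: +3 fires, +1 burnt (F count now 3)
Step 2: +5 fires, +3 burnt (F count now 5)
Step 3: +5 fires, +5 burnt (F count now 5)
Step 4: +3 fires, +5 burnt (F count now 3)
Step 5: +2 fires, +3 burnt (F count now 2)
Step 6: +1 fires, +2 burnt (F count now 1)
Step 7: +0 fires, +1 burnt (F count now 0)
Fire out after step 7
Initially T: 20, now '.': 29
Total burnt (originally-T cells now '.'): 19

Answer: 19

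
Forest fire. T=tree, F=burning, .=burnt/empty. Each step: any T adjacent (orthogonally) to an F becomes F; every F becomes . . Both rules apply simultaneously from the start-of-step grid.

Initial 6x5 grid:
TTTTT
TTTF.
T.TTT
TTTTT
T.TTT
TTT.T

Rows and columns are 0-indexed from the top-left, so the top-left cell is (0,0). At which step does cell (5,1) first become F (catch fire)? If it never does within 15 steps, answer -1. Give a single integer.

Step 1: cell (5,1)='T' (+3 fires, +1 burnt)
Step 2: cell (5,1)='T' (+6 fires, +3 burnt)
Step 3: cell (5,1)='T' (+5 fires, +6 burnt)
Step 4: cell (5,1)='T' (+5 fires, +5 burnt)
Step 5: cell (5,1)='T' (+3 fires, +5 burnt)
Step 6: cell (5,1)='F' (+2 fires, +3 burnt)
  -> target ignites at step 6
Step 7: cell (5,1)='.' (+1 fires, +2 burnt)
Step 8: cell (5,1)='.' (+0 fires, +1 burnt)
  fire out at step 8

6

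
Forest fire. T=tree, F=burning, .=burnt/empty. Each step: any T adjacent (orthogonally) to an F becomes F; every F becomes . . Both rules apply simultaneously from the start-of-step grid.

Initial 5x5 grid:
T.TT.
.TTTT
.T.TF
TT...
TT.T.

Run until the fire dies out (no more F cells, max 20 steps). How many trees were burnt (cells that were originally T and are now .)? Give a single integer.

Step 1: +2 fires, +1 burnt (F count now 2)
Step 2: +1 fires, +2 burnt (F count now 1)
Step 3: +2 fires, +1 burnt (F count now 2)
Step 4: +2 fires, +2 burnt (F count now 2)
Step 5: +1 fires, +2 burnt (F count now 1)
Step 6: +1 fires, +1 burnt (F count now 1)
Step 7: +2 fires, +1 burnt (F count now 2)
Step 8: +1 fires, +2 burnt (F count now 1)
Step 9: +0 fires, +1 burnt (F count now 0)
Fire out after step 9
Initially T: 14, now '.': 23
Total burnt (originally-T cells now '.'): 12

Answer: 12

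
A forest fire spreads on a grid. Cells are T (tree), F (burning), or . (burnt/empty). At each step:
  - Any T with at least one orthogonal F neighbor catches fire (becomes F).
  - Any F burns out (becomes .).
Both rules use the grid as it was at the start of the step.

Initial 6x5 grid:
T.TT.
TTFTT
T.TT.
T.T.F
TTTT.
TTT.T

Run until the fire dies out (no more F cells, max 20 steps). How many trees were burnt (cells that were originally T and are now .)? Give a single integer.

Answer: 19

Derivation:
Step 1: +4 fires, +2 burnt (F count now 4)
Step 2: +5 fires, +4 burnt (F count now 5)
Step 3: +3 fires, +5 burnt (F count now 3)
Step 4: +4 fires, +3 burnt (F count now 4)
Step 5: +2 fires, +4 burnt (F count now 2)
Step 6: +1 fires, +2 burnt (F count now 1)
Step 7: +0 fires, +1 burnt (F count now 0)
Fire out after step 7
Initially T: 20, now '.': 29
Total burnt (originally-T cells now '.'): 19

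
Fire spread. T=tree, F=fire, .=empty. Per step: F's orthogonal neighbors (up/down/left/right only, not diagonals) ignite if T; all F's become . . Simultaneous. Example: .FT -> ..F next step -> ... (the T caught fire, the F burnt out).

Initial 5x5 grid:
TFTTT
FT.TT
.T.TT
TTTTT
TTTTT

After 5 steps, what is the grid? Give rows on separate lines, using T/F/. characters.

Step 1: 3 trees catch fire, 2 burn out
  F.FTT
  .F.TT
  .T.TT
  TTTTT
  TTTTT
Step 2: 2 trees catch fire, 3 burn out
  ...FT
  ...TT
  .F.TT
  TTTTT
  TTTTT
Step 3: 3 trees catch fire, 2 burn out
  ....F
  ...FT
  ...TT
  TFTTT
  TTTTT
Step 4: 5 trees catch fire, 3 burn out
  .....
  ....F
  ...FT
  F.FTT
  TFTTT
Step 5: 4 trees catch fire, 5 burn out
  .....
  .....
  ....F
  ...FT
  F.FTT

.....
.....
....F
...FT
F.FTT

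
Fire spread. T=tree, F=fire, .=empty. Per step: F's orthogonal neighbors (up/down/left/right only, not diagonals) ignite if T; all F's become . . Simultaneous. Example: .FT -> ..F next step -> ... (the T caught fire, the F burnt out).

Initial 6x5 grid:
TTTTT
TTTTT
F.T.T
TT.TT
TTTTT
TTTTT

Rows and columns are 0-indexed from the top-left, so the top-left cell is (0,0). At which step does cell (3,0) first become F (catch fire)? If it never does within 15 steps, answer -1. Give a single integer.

Step 1: cell (3,0)='F' (+2 fires, +1 burnt)
  -> target ignites at step 1
Step 2: cell (3,0)='.' (+4 fires, +2 burnt)
Step 3: cell (3,0)='.' (+4 fires, +4 burnt)
Step 4: cell (3,0)='.' (+5 fires, +4 burnt)
Step 5: cell (3,0)='.' (+4 fires, +5 burnt)
Step 6: cell (3,0)='.' (+5 fires, +4 burnt)
Step 7: cell (3,0)='.' (+2 fires, +5 burnt)
Step 8: cell (3,0)='.' (+0 fires, +2 burnt)
  fire out at step 8

1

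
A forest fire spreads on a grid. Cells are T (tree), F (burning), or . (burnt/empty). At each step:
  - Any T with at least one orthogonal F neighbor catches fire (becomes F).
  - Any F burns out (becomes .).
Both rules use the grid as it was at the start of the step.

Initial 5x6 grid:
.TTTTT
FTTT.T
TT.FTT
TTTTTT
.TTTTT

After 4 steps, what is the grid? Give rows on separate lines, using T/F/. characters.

Step 1: 5 trees catch fire, 2 burn out
  .TTTTT
  .FTF.T
  FT..FT
  TTTFTT
  .TTTTT
Step 2: 9 trees catch fire, 5 burn out
  .FTFTT
  ..F..T
  .F...F
  FTF.FT
  .TTFTT
Step 3: 7 trees catch fire, 9 burn out
  ..F.FT
  .....F
  ......
  .F...F
  .TF.FT
Step 4: 3 trees catch fire, 7 burn out
  .....F
  ......
  ......
  ......
  .F...F

.....F
......
......
......
.F...F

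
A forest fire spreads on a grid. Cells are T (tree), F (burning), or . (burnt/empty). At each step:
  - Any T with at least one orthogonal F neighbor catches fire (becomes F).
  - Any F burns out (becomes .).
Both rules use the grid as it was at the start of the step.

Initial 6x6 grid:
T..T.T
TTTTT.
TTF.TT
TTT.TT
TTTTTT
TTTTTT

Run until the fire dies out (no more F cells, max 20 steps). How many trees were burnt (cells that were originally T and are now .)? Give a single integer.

Answer: 28

Derivation:
Step 1: +3 fires, +1 burnt (F count now 3)
Step 2: +5 fires, +3 burnt (F count now 5)
Step 3: +7 fires, +5 burnt (F count now 7)
Step 4: +6 fires, +7 burnt (F count now 6)
Step 5: +5 fires, +6 burnt (F count now 5)
Step 6: +2 fires, +5 burnt (F count now 2)
Step 7: +0 fires, +2 burnt (F count now 0)
Fire out after step 7
Initially T: 29, now '.': 35
Total burnt (originally-T cells now '.'): 28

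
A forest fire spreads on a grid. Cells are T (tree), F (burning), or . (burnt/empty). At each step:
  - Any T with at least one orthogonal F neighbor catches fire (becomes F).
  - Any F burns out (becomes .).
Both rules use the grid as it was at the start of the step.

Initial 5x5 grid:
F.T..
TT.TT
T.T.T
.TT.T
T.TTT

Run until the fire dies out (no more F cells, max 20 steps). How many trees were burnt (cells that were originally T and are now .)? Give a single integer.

Answer: 3

Derivation:
Step 1: +1 fires, +1 burnt (F count now 1)
Step 2: +2 fires, +1 burnt (F count now 2)
Step 3: +0 fires, +2 burnt (F count now 0)
Fire out after step 3
Initially T: 15, now '.': 13
Total burnt (originally-T cells now '.'): 3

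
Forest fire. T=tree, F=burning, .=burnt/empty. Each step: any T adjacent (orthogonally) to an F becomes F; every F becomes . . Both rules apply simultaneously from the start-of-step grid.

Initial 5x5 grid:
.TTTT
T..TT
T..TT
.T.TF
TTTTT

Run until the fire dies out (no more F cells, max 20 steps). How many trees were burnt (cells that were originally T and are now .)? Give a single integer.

Step 1: +3 fires, +1 burnt (F count now 3)
Step 2: +3 fires, +3 burnt (F count now 3)
Step 3: +3 fires, +3 burnt (F count now 3)
Step 4: +2 fires, +3 burnt (F count now 2)
Step 5: +3 fires, +2 burnt (F count now 3)
Step 6: +1 fires, +3 burnt (F count now 1)
Step 7: +0 fires, +1 burnt (F count now 0)
Fire out after step 7
Initially T: 17, now '.': 23
Total burnt (originally-T cells now '.'): 15

Answer: 15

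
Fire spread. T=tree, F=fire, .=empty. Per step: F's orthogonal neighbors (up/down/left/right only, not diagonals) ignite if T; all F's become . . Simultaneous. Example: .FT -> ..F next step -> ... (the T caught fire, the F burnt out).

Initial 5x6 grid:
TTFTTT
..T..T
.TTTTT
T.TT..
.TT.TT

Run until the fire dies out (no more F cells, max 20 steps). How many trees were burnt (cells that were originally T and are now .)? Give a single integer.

Step 1: +3 fires, +1 burnt (F count now 3)
Step 2: +3 fires, +3 burnt (F count now 3)
Step 3: +4 fires, +3 burnt (F count now 4)
Step 4: +4 fires, +4 burnt (F count now 4)
Step 5: +2 fires, +4 burnt (F count now 2)
Step 6: +0 fires, +2 burnt (F count now 0)
Fire out after step 6
Initially T: 19, now '.': 27
Total burnt (originally-T cells now '.'): 16

Answer: 16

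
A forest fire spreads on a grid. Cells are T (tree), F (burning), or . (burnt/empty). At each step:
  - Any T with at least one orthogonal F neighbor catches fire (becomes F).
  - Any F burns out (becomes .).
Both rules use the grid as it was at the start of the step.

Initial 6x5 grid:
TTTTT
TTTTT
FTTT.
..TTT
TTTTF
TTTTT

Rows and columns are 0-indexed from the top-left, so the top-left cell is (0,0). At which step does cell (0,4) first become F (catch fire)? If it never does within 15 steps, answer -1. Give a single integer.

Step 1: cell (0,4)='T' (+5 fires, +2 burnt)
Step 2: cell (0,4)='T' (+6 fires, +5 burnt)
Step 3: cell (0,4)='T' (+6 fires, +6 burnt)
Step 4: cell (0,4)='T' (+4 fires, +6 burnt)
Step 5: cell (0,4)='T' (+3 fires, +4 burnt)
Step 6: cell (0,4)='F' (+1 fires, +3 burnt)
  -> target ignites at step 6
Step 7: cell (0,4)='.' (+0 fires, +1 burnt)
  fire out at step 7

6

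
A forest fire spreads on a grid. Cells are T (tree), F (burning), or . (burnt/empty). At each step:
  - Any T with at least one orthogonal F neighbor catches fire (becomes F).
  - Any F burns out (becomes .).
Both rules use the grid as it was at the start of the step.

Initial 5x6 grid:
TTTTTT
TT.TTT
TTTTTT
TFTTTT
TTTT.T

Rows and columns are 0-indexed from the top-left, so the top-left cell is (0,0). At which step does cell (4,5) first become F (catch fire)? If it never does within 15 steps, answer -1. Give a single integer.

Step 1: cell (4,5)='T' (+4 fires, +1 burnt)
Step 2: cell (4,5)='T' (+6 fires, +4 burnt)
Step 3: cell (4,5)='T' (+5 fires, +6 burnt)
Step 4: cell (4,5)='T' (+5 fires, +5 burnt)
Step 5: cell (4,5)='F' (+4 fires, +5 burnt)
  -> target ignites at step 5
Step 6: cell (4,5)='.' (+2 fires, +4 burnt)
Step 7: cell (4,5)='.' (+1 fires, +2 burnt)
Step 8: cell (4,5)='.' (+0 fires, +1 burnt)
  fire out at step 8

5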